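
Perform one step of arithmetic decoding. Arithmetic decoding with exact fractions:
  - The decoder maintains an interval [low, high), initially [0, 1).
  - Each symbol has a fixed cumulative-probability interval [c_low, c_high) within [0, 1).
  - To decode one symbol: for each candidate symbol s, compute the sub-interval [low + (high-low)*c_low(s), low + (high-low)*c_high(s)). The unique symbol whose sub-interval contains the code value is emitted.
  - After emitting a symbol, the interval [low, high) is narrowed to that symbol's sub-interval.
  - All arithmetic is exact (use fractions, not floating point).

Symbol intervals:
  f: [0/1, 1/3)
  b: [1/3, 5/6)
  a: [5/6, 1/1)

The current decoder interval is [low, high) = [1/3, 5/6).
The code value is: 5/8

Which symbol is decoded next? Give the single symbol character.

Interval width = high − low = 5/6 − 1/3 = 1/2
Scaled code = (code − low) / width = (5/8 − 1/3) / 1/2 = 7/12
  f: [0/1, 1/3) 
  b: [1/3, 5/6) ← scaled code falls here ✓
  a: [5/6, 1/1) 

Answer: b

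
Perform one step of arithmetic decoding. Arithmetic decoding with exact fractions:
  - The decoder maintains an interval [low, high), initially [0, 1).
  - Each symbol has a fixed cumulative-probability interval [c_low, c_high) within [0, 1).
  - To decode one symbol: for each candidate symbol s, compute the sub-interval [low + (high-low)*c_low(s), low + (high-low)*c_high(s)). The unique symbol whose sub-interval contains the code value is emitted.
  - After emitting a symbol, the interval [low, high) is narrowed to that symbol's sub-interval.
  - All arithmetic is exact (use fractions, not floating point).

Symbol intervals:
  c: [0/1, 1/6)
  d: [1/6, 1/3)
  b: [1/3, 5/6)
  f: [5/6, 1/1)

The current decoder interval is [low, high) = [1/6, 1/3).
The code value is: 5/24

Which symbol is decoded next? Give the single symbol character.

Answer: d

Derivation:
Interval width = high − low = 1/3 − 1/6 = 1/6
Scaled code = (code − low) / width = (5/24 − 1/6) / 1/6 = 1/4
  c: [0/1, 1/6) 
  d: [1/6, 1/3) ← scaled code falls here ✓
  b: [1/3, 5/6) 
  f: [5/6, 1/1) 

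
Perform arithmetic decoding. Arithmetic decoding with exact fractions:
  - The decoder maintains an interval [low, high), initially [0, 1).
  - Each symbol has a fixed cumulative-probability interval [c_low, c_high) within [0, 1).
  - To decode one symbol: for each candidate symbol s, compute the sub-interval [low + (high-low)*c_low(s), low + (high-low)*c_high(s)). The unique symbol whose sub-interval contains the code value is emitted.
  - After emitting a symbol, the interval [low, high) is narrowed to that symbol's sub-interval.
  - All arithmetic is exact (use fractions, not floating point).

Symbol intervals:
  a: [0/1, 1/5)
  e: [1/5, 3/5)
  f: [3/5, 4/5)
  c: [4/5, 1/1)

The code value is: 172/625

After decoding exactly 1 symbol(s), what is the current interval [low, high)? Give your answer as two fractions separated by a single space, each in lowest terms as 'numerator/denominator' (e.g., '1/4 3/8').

Answer: 1/5 3/5

Derivation:
Step 1: interval [0/1, 1/1), width = 1/1 - 0/1 = 1/1
  'a': [0/1 + 1/1*0/1, 0/1 + 1/1*1/5) = [0/1, 1/5)
  'e': [0/1 + 1/1*1/5, 0/1 + 1/1*3/5) = [1/5, 3/5) <- contains code 172/625
  'f': [0/1 + 1/1*3/5, 0/1 + 1/1*4/5) = [3/5, 4/5)
  'c': [0/1 + 1/1*4/5, 0/1 + 1/1*1/1) = [4/5, 1/1)
  emit 'e', narrow to [1/5, 3/5)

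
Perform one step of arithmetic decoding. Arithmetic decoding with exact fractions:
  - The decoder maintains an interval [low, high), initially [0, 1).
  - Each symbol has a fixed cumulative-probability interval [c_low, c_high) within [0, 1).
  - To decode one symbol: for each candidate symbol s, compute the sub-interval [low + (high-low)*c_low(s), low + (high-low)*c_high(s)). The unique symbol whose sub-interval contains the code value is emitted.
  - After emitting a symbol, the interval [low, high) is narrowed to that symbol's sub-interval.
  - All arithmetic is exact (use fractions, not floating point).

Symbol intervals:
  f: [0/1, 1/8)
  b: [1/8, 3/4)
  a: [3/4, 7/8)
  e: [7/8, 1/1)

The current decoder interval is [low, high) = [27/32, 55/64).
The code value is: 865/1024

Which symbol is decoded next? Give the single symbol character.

Interval width = high − low = 55/64 − 27/32 = 1/64
Scaled code = (code − low) / width = (865/1024 − 27/32) / 1/64 = 1/16
  f: [0/1, 1/8) ← scaled code falls here ✓
  b: [1/8, 3/4) 
  a: [3/4, 7/8) 
  e: [7/8, 1/1) 

Answer: f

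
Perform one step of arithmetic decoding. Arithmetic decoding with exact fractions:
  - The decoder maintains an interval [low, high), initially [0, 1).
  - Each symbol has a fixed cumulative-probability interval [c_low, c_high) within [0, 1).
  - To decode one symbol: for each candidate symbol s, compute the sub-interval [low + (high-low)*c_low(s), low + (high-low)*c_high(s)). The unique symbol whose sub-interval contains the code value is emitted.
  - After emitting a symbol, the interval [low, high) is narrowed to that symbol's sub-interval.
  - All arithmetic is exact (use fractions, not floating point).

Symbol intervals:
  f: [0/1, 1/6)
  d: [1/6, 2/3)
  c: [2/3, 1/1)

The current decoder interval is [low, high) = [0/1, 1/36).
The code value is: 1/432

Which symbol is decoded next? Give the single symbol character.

Interval width = high − low = 1/36 − 0/1 = 1/36
Scaled code = (code − low) / width = (1/432 − 0/1) / 1/36 = 1/12
  f: [0/1, 1/6) ← scaled code falls here ✓
  d: [1/6, 2/3) 
  c: [2/3, 1/1) 

Answer: f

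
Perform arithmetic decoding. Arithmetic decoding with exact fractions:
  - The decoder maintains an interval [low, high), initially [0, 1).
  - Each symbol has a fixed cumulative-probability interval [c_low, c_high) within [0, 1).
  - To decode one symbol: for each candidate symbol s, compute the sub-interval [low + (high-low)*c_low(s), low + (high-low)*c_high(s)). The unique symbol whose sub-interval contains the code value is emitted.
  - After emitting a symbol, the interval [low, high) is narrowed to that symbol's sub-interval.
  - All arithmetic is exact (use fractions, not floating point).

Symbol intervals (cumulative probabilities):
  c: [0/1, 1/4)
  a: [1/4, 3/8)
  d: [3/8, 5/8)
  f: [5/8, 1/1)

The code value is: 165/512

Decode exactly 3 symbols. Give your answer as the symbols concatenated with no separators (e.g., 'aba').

Step 1: interval [0/1, 1/1), width = 1/1 - 0/1 = 1/1
  'c': [0/1 + 1/1*0/1, 0/1 + 1/1*1/4) = [0/1, 1/4)
  'a': [0/1 + 1/1*1/4, 0/1 + 1/1*3/8) = [1/4, 3/8) <- contains code 165/512
  'd': [0/1 + 1/1*3/8, 0/1 + 1/1*5/8) = [3/8, 5/8)
  'f': [0/1 + 1/1*5/8, 0/1 + 1/1*1/1) = [5/8, 1/1)
  emit 'a', narrow to [1/4, 3/8)
Step 2: interval [1/4, 3/8), width = 3/8 - 1/4 = 1/8
  'c': [1/4 + 1/8*0/1, 1/4 + 1/8*1/4) = [1/4, 9/32)
  'a': [1/4 + 1/8*1/4, 1/4 + 1/8*3/8) = [9/32, 19/64)
  'd': [1/4 + 1/8*3/8, 1/4 + 1/8*5/8) = [19/64, 21/64) <- contains code 165/512
  'f': [1/4 + 1/8*5/8, 1/4 + 1/8*1/1) = [21/64, 3/8)
  emit 'd', narrow to [19/64, 21/64)
Step 3: interval [19/64, 21/64), width = 21/64 - 19/64 = 1/32
  'c': [19/64 + 1/32*0/1, 19/64 + 1/32*1/4) = [19/64, 39/128)
  'a': [19/64 + 1/32*1/4, 19/64 + 1/32*3/8) = [39/128, 79/256)
  'd': [19/64 + 1/32*3/8, 19/64 + 1/32*5/8) = [79/256, 81/256)
  'f': [19/64 + 1/32*5/8, 19/64 + 1/32*1/1) = [81/256, 21/64) <- contains code 165/512
  emit 'f', narrow to [81/256, 21/64)

Answer: adf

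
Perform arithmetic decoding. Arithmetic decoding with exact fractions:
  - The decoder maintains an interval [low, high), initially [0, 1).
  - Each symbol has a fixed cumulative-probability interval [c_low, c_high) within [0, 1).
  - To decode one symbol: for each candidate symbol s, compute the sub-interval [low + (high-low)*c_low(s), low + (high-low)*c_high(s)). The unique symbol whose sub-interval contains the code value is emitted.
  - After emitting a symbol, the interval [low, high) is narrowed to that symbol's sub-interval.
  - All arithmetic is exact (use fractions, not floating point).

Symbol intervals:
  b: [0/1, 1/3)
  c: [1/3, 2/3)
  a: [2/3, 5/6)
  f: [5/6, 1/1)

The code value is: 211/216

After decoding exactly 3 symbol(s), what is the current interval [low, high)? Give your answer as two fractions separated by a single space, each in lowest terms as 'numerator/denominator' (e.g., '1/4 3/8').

Answer: 35/36 53/54

Derivation:
Step 1: interval [0/1, 1/1), width = 1/1 - 0/1 = 1/1
  'b': [0/1 + 1/1*0/1, 0/1 + 1/1*1/3) = [0/1, 1/3)
  'c': [0/1 + 1/1*1/3, 0/1 + 1/1*2/3) = [1/3, 2/3)
  'a': [0/1 + 1/1*2/3, 0/1 + 1/1*5/6) = [2/3, 5/6)
  'f': [0/1 + 1/1*5/6, 0/1 + 1/1*1/1) = [5/6, 1/1) <- contains code 211/216
  emit 'f', narrow to [5/6, 1/1)
Step 2: interval [5/6, 1/1), width = 1/1 - 5/6 = 1/6
  'b': [5/6 + 1/6*0/1, 5/6 + 1/6*1/3) = [5/6, 8/9)
  'c': [5/6 + 1/6*1/3, 5/6 + 1/6*2/3) = [8/9, 17/18)
  'a': [5/6 + 1/6*2/3, 5/6 + 1/6*5/6) = [17/18, 35/36)
  'f': [5/6 + 1/6*5/6, 5/6 + 1/6*1/1) = [35/36, 1/1) <- contains code 211/216
  emit 'f', narrow to [35/36, 1/1)
Step 3: interval [35/36, 1/1), width = 1/1 - 35/36 = 1/36
  'b': [35/36 + 1/36*0/1, 35/36 + 1/36*1/3) = [35/36, 53/54) <- contains code 211/216
  'c': [35/36 + 1/36*1/3, 35/36 + 1/36*2/3) = [53/54, 107/108)
  'a': [35/36 + 1/36*2/3, 35/36 + 1/36*5/6) = [107/108, 215/216)
  'f': [35/36 + 1/36*5/6, 35/36 + 1/36*1/1) = [215/216, 1/1)
  emit 'b', narrow to [35/36, 53/54)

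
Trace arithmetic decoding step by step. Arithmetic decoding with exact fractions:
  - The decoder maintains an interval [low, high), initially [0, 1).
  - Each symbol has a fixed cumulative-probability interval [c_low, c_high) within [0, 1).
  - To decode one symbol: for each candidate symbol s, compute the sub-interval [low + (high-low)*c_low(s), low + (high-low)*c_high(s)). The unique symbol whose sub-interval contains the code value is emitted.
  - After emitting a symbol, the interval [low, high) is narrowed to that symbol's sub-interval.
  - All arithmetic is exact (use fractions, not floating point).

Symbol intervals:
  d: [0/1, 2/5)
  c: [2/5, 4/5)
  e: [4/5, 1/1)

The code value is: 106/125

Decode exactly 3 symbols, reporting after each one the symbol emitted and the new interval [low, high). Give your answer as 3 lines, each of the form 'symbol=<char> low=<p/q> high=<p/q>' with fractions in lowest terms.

Answer: symbol=e low=4/5 high=1/1
symbol=d low=4/5 high=22/25
symbol=c low=104/125 high=108/125

Derivation:
Step 1: interval [0/1, 1/1), width = 1/1 - 0/1 = 1/1
  'd': [0/1 + 1/1*0/1, 0/1 + 1/1*2/5) = [0/1, 2/5)
  'c': [0/1 + 1/1*2/5, 0/1 + 1/1*4/5) = [2/5, 4/5)
  'e': [0/1 + 1/1*4/5, 0/1 + 1/1*1/1) = [4/5, 1/1) <- contains code 106/125
  emit 'e', narrow to [4/5, 1/1)
Step 2: interval [4/5, 1/1), width = 1/1 - 4/5 = 1/5
  'd': [4/5 + 1/5*0/1, 4/5 + 1/5*2/5) = [4/5, 22/25) <- contains code 106/125
  'c': [4/5 + 1/5*2/5, 4/5 + 1/5*4/5) = [22/25, 24/25)
  'e': [4/5 + 1/5*4/5, 4/5 + 1/5*1/1) = [24/25, 1/1)
  emit 'd', narrow to [4/5, 22/25)
Step 3: interval [4/5, 22/25), width = 22/25 - 4/5 = 2/25
  'd': [4/5 + 2/25*0/1, 4/5 + 2/25*2/5) = [4/5, 104/125)
  'c': [4/5 + 2/25*2/5, 4/5 + 2/25*4/5) = [104/125, 108/125) <- contains code 106/125
  'e': [4/5 + 2/25*4/5, 4/5 + 2/25*1/1) = [108/125, 22/25)
  emit 'c', narrow to [104/125, 108/125)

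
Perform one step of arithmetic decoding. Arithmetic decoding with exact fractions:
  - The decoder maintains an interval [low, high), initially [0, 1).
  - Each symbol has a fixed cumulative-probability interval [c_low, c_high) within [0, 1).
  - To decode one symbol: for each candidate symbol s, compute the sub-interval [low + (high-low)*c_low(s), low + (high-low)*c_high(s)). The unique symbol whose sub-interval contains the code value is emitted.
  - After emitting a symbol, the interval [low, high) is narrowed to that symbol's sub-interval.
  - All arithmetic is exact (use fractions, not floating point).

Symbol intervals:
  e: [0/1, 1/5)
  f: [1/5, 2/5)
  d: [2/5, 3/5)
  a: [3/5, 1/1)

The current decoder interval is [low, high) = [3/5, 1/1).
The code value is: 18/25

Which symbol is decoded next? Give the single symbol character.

Interval width = high − low = 1/1 − 3/5 = 2/5
Scaled code = (code − low) / width = (18/25 − 3/5) / 2/5 = 3/10
  e: [0/1, 1/5) 
  f: [1/5, 2/5) ← scaled code falls here ✓
  d: [2/5, 3/5) 
  a: [3/5, 1/1) 

Answer: f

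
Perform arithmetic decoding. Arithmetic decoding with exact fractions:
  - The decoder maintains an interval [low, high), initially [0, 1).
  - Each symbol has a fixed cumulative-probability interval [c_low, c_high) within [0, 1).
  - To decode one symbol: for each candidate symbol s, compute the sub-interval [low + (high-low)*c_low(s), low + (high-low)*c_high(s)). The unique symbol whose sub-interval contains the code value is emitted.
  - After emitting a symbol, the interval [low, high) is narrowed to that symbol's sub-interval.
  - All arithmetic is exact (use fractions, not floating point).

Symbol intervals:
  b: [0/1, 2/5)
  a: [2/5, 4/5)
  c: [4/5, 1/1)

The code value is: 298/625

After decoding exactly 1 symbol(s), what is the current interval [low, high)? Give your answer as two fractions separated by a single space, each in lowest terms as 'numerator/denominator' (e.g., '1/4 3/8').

Answer: 2/5 4/5

Derivation:
Step 1: interval [0/1, 1/1), width = 1/1 - 0/1 = 1/1
  'b': [0/1 + 1/1*0/1, 0/1 + 1/1*2/5) = [0/1, 2/5)
  'a': [0/1 + 1/1*2/5, 0/1 + 1/1*4/5) = [2/5, 4/5) <- contains code 298/625
  'c': [0/1 + 1/1*4/5, 0/1 + 1/1*1/1) = [4/5, 1/1)
  emit 'a', narrow to [2/5, 4/5)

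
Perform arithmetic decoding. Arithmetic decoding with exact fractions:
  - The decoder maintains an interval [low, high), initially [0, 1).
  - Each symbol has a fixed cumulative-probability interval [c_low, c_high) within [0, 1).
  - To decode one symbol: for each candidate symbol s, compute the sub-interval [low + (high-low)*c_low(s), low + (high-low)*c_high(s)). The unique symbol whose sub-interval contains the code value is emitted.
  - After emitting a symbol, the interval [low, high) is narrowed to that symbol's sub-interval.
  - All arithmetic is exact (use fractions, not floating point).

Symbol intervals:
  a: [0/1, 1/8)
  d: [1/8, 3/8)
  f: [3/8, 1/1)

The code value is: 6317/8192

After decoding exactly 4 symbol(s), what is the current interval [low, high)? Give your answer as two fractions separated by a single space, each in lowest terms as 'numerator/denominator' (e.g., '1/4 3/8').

Answer: 387/512 3221/4096

Derivation:
Step 1: interval [0/1, 1/1), width = 1/1 - 0/1 = 1/1
  'a': [0/1 + 1/1*0/1, 0/1 + 1/1*1/8) = [0/1, 1/8)
  'd': [0/1 + 1/1*1/8, 0/1 + 1/1*3/8) = [1/8, 3/8)
  'f': [0/1 + 1/1*3/8, 0/1 + 1/1*1/1) = [3/8, 1/1) <- contains code 6317/8192
  emit 'f', narrow to [3/8, 1/1)
Step 2: interval [3/8, 1/1), width = 1/1 - 3/8 = 5/8
  'a': [3/8 + 5/8*0/1, 3/8 + 5/8*1/8) = [3/8, 29/64)
  'd': [3/8 + 5/8*1/8, 3/8 + 5/8*3/8) = [29/64, 39/64)
  'f': [3/8 + 5/8*3/8, 3/8 + 5/8*1/1) = [39/64, 1/1) <- contains code 6317/8192
  emit 'f', narrow to [39/64, 1/1)
Step 3: interval [39/64, 1/1), width = 1/1 - 39/64 = 25/64
  'a': [39/64 + 25/64*0/1, 39/64 + 25/64*1/8) = [39/64, 337/512)
  'd': [39/64 + 25/64*1/8, 39/64 + 25/64*3/8) = [337/512, 387/512)
  'f': [39/64 + 25/64*3/8, 39/64 + 25/64*1/1) = [387/512, 1/1) <- contains code 6317/8192
  emit 'f', narrow to [387/512, 1/1)
Step 4: interval [387/512, 1/1), width = 1/1 - 387/512 = 125/512
  'a': [387/512 + 125/512*0/1, 387/512 + 125/512*1/8) = [387/512, 3221/4096) <- contains code 6317/8192
  'd': [387/512 + 125/512*1/8, 387/512 + 125/512*3/8) = [3221/4096, 3471/4096)
  'f': [387/512 + 125/512*3/8, 387/512 + 125/512*1/1) = [3471/4096, 1/1)
  emit 'a', narrow to [387/512, 3221/4096)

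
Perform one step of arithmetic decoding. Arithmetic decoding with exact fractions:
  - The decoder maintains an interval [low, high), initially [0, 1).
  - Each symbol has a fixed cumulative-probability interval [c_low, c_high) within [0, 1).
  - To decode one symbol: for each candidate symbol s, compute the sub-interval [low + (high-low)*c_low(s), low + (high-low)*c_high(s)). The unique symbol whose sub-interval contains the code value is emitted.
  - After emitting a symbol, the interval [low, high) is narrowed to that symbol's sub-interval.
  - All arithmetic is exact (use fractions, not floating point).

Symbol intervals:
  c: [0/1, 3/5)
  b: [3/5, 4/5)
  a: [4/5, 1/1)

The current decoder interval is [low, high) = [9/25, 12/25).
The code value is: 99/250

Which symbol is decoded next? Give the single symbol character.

Interval width = high − low = 12/25 − 9/25 = 3/25
Scaled code = (code − low) / width = (99/250 − 9/25) / 3/25 = 3/10
  c: [0/1, 3/5) ← scaled code falls here ✓
  b: [3/5, 4/5) 
  a: [4/5, 1/1) 

Answer: c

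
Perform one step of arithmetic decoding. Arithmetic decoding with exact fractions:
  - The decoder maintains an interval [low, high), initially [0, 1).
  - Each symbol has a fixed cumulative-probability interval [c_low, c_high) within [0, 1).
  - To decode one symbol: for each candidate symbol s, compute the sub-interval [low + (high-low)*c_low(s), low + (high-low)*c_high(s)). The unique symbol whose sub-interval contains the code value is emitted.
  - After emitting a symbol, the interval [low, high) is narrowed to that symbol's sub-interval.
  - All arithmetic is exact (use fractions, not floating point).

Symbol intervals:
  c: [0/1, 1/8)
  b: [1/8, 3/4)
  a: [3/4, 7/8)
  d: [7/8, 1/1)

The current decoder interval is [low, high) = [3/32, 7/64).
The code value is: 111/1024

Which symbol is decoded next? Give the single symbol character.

Interval width = high − low = 7/64 − 3/32 = 1/64
Scaled code = (code − low) / width = (111/1024 − 3/32) / 1/64 = 15/16
  c: [0/1, 1/8) 
  b: [1/8, 3/4) 
  a: [3/4, 7/8) 
  d: [7/8, 1/1) ← scaled code falls here ✓

Answer: d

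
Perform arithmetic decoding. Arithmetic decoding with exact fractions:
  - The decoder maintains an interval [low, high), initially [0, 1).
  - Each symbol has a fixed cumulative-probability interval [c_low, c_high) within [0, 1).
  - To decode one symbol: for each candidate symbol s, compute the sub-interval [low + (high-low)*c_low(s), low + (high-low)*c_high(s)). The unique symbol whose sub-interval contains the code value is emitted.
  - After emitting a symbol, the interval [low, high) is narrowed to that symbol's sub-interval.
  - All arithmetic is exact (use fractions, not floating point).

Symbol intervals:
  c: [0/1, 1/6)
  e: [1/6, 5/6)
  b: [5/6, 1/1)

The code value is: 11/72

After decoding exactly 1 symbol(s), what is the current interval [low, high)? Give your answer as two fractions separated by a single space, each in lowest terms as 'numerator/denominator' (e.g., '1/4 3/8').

Answer: 0/1 1/6

Derivation:
Step 1: interval [0/1, 1/1), width = 1/1 - 0/1 = 1/1
  'c': [0/1 + 1/1*0/1, 0/1 + 1/1*1/6) = [0/1, 1/6) <- contains code 11/72
  'e': [0/1 + 1/1*1/6, 0/1 + 1/1*5/6) = [1/6, 5/6)
  'b': [0/1 + 1/1*5/6, 0/1 + 1/1*1/1) = [5/6, 1/1)
  emit 'c', narrow to [0/1, 1/6)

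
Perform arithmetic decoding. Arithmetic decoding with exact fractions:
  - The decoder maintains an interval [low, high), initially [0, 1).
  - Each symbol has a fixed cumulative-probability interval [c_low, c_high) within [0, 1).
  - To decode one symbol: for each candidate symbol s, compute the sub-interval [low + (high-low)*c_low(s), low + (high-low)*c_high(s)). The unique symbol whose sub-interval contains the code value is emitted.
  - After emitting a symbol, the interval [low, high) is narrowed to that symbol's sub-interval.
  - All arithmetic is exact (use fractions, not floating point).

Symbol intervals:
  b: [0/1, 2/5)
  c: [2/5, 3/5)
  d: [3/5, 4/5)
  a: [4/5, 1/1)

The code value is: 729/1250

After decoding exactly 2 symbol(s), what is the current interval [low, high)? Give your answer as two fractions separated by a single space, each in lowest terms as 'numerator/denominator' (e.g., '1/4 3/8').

Answer: 14/25 3/5

Derivation:
Step 1: interval [0/1, 1/1), width = 1/1 - 0/1 = 1/1
  'b': [0/1 + 1/1*0/1, 0/1 + 1/1*2/5) = [0/1, 2/5)
  'c': [0/1 + 1/1*2/5, 0/1 + 1/1*3/5) = [2/5, 3/5) <- contains code 729/1250
  'd': [0/1 + 1/1*3/5, 0/1 + 1/1*4/5) = [3/5, 4/5)
  'a': [0/1 + 1/1*4/5, 0/1 + 1/1*1/1) = [4/5, 1/1)
  emit 'c', narrow to [2/5, 3/5)
Step 2: interval [2/5, 3/5), width = 3/5 - 2/5 = 1/5
  'b': [2/5 + 1/5*0/1, 2/5 + 1/5*2/5) = [2/5, 12/25)
  'c': [2/5 + 1/5*2/5, 2/5 + 1/5*3/5) = [12/25, 13/25)
  'd': [2/5 + 1/5*3/5, 2/5 + 1/5*4/5) = [13/25, 14/25)
  'a': [2/5 + 1/5*4/5, 2/5 + 1/5*1/1) = [14/25, 3/5) <- contains code 729/1250
  emit 'a', narrow to [14/25, 3/5)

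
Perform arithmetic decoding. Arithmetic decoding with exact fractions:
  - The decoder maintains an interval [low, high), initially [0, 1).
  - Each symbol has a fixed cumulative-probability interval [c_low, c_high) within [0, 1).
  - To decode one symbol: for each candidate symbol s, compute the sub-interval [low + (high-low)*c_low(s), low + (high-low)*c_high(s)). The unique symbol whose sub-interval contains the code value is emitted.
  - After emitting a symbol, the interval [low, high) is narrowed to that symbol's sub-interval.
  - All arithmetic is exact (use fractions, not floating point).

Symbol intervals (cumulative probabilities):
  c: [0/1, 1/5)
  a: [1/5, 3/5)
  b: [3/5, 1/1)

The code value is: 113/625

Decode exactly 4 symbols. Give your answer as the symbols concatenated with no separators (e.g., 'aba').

Step 1: interval [0/1, 1/1), width = 1/1 - 0/1 = 1/1
  'c': [0/1 + 1/1*0/1, 0/1 + 1/1*1/5) = [0/1, 1/5) <- contains code 113/625
  'a': [0/1 + 1/1*1/5, 0/1 + 1/1*3/5) = [1/5, 3/5)
  'b': [0/1 + 1/1*3/5, 0/1 + 1/1*1/1) = [3/5, 1/1)
  emit 'c', narrow to [0/1, 1/5)
Step 2: interval [0/1, 1/5), width = 1/5 - 0/1 = 1/5
  'c': [0/1 + 1/5*0/1, 0/1 + 1/5*1/5) = [0/1, 1/25)
  'a': [0/1 + 1/5*1/5, 0/1 + 1/5*3/5) = [1/25, 3/25)
  'b': [0/1 + 1/5*3/5, 0/1 + 1/5*1/1) = [3/25, 1/5) <- contains code 113/625
  emit 'b', narrow to [3/25, 1/5)
Step 3: interval [3/25, 1/5), width = 1/5 - 3/25 = 2/25
  'c': [3/25 + 2/25*0/1, 3/25 + 2/25*1/5) = [3/25, 17/125)
  'a': [3/25 + 2/25*1/5, 3/25 + 2/25*3/5) = [17/125, 21/125)
  'b': [3/25 + 2/25*3/5, 3/25 + 2/25*1/1) = [21/125, 1/5) <- contains code 113/625
  emit 'b', narrow to [21/125, 1/5)
Step 4: interval [21/125, 1/5), width = 1/5 - 21/125 = 4/125
  'c': [21/125 + 4/125*0/1, 21/125 + 4/125*1/5) = [21/125, 109/625)
  'a': [21/125 + 4/125*1/5, 21/125 + 4/125*3/5) = [109/625, 117/625) <- contains code 113/625
  'b': [21/125 + 4/125*3/5, 21/125 + 4/125*1/1) = [117/625, 1/5)
  emit 'a', narrow to [109/625, 117/625)

Answer: cbba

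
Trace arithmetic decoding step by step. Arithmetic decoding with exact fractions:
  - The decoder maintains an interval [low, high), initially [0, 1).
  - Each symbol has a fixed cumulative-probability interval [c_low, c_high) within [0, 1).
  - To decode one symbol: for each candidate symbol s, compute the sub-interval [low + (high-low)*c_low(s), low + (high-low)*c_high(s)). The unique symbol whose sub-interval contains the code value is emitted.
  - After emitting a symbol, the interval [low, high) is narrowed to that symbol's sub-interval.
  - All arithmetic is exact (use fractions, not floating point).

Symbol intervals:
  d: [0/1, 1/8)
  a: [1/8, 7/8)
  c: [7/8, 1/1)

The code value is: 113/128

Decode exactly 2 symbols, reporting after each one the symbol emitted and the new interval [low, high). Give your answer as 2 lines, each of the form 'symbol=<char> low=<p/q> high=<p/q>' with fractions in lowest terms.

Answer: symbol=c low=7/8 high=1/1
symbol=d low=7/8 high=57/64

Derivation:
Step 1: interval [0/1, 1/1), width = 1/1 - 0/1 = 1/1
  'd': [0/1 + 1/1*0/1, 0/1 + 1/1*1/8) = [0/1, 1/8)
  'a': [0/1 + 1/1*1/8, 0/1 + 1/1*7/8) = [1/8, 7/8)
  'c': [0/1 + 1/1*7/8, 0/1 + 1/1*1/1) = [7/8, 1/1) <- contains code 113/128
  emit 'c', narrow to [7/8, 1/1)
Step 2: interval [7/8, 1/1), width = 1/1 - 7/8 = 1/8
  'd': [7/8 + 1/8*0/1, 7/8 + 1/8*1/8) = [7/8, 57/64) <- contains code 113/128
  'a': [7/8 + 1/8*1/8, 7/8 + 1/8*7/8) = [57/64, 63/64)
  'c': [7/8 + 1/8*7/8, 7/8 + 1/8*1/1) = [63/64, 1/1)
  emit 'd', narrow to [7/8, 57/64)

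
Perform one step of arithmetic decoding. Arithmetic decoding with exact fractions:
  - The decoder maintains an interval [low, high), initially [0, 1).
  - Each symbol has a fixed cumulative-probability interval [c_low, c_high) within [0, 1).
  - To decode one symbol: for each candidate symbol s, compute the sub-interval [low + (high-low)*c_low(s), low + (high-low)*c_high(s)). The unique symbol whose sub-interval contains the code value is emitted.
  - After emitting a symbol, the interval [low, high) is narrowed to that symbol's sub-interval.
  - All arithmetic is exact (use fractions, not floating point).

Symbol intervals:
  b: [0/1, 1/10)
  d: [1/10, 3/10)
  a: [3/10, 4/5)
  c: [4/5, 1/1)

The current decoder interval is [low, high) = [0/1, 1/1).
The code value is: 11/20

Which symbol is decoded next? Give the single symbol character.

Interval width = high − low = 1/1 − 0/1 = 1/1
Scaled code = (code − low) / width = (11/20 − 0/1) / 1/1 = 11/20
  b: [0/1, 1/10) 
  d: [1/10, 3/10) 
  a: [3/10, 4/5) ← scaled code falls here ✓
  c: [4/5, 1/1) 

Answer: a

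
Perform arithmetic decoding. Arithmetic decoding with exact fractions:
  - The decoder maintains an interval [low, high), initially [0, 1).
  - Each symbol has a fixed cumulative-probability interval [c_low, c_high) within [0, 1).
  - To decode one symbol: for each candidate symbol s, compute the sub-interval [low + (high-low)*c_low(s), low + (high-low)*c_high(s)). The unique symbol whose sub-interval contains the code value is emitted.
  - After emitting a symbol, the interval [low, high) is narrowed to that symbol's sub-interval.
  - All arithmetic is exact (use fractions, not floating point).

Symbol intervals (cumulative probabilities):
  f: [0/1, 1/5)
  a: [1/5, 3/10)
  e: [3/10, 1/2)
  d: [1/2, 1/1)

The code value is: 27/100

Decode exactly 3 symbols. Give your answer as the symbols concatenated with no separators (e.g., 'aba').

Answer: ade

Derivation:
Step 1: interval [0/1, 1/1), width = 1/1 - 0/1 = 1/1
  'f': [0/1 + 1/1*0/1, 0/1 + 1/1*1/5) = [0/1, 1/5)
  'a': [0/1 + 1/1*1/5, 0/1 + 1/1*3/10) = [1/5, 3/10) <- contains code 27/100
  'e': [0/1 + 1/1*3/10, 0/1 + 1/1*1/2) = [3/10, 1/2)
  'd': [0/1 + 1/1*1/2, 0/1 + 1/1*1/1) = [1/2, 1/1)
  emit 'a', narrow to [1/5, 3/10)
Step 2: interval [1/5, 3/10), width = 3/10 - 1/5 = 1/10
  'f': [1/5 + 1/10*0/1, 1/5 + 1/10*1/5) = [1/5, 11/50)
  'a': [1/5 + 1/10*1/5, 1/5 + 1/10*3/10) = [11/50, 23/100)
  'e': [1/5 + 1/10*3/10, 1/5 + 1/10*1/2) = [23/100, 1/4)
  'd': [1/5 + 1/10*1/2, 1/5 + 1/10*1/1) = [1/4, 3/10) <- contains code 27/100
  emit 'd', narrow to [1/4, 3/10)
Step 3: interval [1/4, 3/10), width = 3/10 - 1/4 = 1/20
  'f': [1/4 + 1/20*0/1, 1/4 + 1/20*1/5) = [1/4, 13/50)
  'a': [1/4 + 1/20*1/5, 1/4 + 1/20*3/10) = [13/50, 53/200)
  'e': [1/4 + 1/20*3/10, 1/4 + 1/20*1/2) = [53/200, 11/40) <- contains code 27/100
  'd': [1/4 + 1/20*1/2, 1/4 + 1/20*1/1) = [11/40, 3/10)
  emit 'e', narrow to [53/200, 11/40)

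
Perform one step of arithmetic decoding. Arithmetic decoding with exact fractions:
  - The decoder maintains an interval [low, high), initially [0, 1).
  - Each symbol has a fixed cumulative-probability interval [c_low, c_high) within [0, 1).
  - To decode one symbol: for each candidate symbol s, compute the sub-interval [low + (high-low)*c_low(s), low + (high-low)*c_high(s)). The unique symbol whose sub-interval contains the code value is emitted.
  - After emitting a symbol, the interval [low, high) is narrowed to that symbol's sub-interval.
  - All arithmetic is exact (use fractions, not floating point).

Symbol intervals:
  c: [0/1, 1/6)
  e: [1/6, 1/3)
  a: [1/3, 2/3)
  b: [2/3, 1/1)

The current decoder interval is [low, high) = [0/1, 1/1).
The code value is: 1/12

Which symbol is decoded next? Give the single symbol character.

Answer: c

Derivation:
Interval width = high − low = 1/1 − 0/1 = 1/1
Scaled code = (code − low) / width = (1/12 − 0/1) / 1/1 = 1/12
  c: [0/1, 1/6) ← scaled code falls here ✓
  e: [1/6, 1/3) 
  a: [1/3, 2/3) 
  b: [2/3, 1/1) 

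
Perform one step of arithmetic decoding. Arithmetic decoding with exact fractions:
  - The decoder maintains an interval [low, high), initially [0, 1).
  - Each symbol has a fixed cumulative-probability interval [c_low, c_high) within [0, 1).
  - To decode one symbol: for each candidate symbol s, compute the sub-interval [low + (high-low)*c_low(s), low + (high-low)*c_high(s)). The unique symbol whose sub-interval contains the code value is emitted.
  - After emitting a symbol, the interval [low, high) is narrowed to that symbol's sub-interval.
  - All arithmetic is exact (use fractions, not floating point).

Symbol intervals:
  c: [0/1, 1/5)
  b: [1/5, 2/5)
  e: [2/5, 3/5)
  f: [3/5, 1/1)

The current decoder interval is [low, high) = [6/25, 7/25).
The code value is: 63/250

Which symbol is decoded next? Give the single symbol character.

Interval width = high − low = 7/25 − 6/25 = 1/25
Scaled code = (code − low) / width = (63/250 − 6/25) / 1/25 = 3/10
  c: [0/1, 1/5) 
  b: [1/5, 2/5) ← scaled code falls here ✓
  e: [2/5, 3/5) 
  f: [3/5, 1/1) 

Answer: b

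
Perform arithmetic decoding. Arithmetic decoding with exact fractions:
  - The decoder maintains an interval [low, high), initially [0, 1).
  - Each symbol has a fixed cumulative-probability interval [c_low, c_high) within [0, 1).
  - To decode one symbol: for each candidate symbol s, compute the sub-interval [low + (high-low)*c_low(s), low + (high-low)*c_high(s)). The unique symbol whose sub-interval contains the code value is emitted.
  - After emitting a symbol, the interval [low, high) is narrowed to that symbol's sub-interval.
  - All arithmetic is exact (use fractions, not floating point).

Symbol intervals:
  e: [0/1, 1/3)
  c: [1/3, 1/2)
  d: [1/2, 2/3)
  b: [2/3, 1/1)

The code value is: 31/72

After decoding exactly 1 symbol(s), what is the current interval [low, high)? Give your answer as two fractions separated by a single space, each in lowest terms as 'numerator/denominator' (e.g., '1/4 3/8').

Answer: 1/3 1/2

Derivation:
Step 1: interval [0/1, 1/1), width = 1/1 - 0/1 = 1/1
  'e': [0/1 + 1/1*0/1, 0/1 + 1/1*1/3) = [0/1, 1/3)
  'c': [0/1 + 1/1*1/3, 0/1 + 1/1*1/2) = [1/3, 1/2) <- contains code 31/72
  'd': [0/1 + 1/1*1/2, 0/1 + 1/1*2/3) = [1/2, 2/3)
  'b': [0/1 + 1/1*2/3, 0/1 + 1/1*1/1) = [2/3, 1/1)
  emit 'c', narrow to [1/3, 1/2)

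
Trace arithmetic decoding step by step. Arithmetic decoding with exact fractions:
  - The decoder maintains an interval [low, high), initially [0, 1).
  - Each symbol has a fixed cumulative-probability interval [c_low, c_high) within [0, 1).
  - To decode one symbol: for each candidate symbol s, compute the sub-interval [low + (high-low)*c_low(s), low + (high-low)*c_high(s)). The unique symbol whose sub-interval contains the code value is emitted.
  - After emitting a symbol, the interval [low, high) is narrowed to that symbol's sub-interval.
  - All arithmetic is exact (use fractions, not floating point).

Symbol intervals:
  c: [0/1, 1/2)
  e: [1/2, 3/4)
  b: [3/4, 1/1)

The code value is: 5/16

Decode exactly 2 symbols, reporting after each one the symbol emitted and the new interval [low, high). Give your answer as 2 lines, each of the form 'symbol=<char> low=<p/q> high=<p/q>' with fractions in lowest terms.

Step 1: interval [0/1, 1/1), width = 1/1 - 0/1 = 1/1
  'c': [0/1 + 1/1*0/1, 0/1 + 1/1*1/2) = [0/1, 1/2) <- contains code 5/16
  'e': [0/1 + 1/1*1/2, 0/1 + 1/1*3/4) = [1/2, 3/4)
  'b': [0/1 + 1/1*3/4, 0/1 + 1/1*1/1) = [3/4, 1/1)
  emit 'c', narrow to [0/1, 1/2)
Step 2: interval [0/1, 1/2), width = 1/2 - 0/1 = 1/2
  'c': [0/1 + 1/2*0/1, 0/1 + 1/2*1/2) = [0/1, 1/4)
  'e': [0/1 + 1/2*1/2, 0/1 + 1/2*3/4) = [1/4, 3/8) <- contains code 5/16
  'b': [0/1 + 1/2*3/4, 0/1 + 1/2*1/1) = [3/8, 1/2)
  emit 'e', narrow to [1/4, 3/8)

Answer: symbol=c low=0/1 high=1/2
symbol=e low=1/4 high=3/8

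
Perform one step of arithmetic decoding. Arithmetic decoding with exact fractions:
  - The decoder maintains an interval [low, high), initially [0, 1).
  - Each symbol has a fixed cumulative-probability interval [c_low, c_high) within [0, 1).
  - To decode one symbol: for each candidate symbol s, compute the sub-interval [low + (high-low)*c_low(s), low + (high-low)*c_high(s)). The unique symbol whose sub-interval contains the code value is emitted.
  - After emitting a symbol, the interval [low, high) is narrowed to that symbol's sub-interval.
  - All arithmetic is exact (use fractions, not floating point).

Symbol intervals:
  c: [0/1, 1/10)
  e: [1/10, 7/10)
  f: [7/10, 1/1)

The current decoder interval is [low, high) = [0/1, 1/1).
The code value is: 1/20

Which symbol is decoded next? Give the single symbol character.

Interval width = high − low = 1/1 − 0/1 = 1/1
Scaled code = (code − low) / width = (1/20 − 0/1) / 1/1 = 1/20
  c: [0/1, 1/10) ← scaled code falls here ✓
  e: [1/10, 7/10) 
  f: [7/10, 1/1) 

Answer: c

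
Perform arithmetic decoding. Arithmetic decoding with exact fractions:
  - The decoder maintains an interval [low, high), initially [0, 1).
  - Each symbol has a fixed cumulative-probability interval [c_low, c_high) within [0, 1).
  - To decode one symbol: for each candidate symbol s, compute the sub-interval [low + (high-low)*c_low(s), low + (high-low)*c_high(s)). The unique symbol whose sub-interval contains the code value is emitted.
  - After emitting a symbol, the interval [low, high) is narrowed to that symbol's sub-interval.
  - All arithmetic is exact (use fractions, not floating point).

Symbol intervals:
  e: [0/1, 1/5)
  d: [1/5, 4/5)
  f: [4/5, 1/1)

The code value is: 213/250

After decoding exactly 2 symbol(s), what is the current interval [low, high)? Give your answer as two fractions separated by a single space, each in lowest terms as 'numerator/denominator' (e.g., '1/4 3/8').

Step 1: interval [0/1, 1/1), width = 1/1 - 0/1 = 1/1
  'e': [0/1 + 1/1*0/1, 0/1 + 1/1*1/5) = [0/1, 1/5)
  'd': [0/1 + 1/1*1/5, 0/1 + 1/1*4/5) = [1/5, 4/5)
  'f': [0/1 + 1/1*4/5, 0/1 + 1/1*1/1) = [4/5, 1/1) <- contains code 213/250
  emit 'f', narrow to [4/5, 1/1)
Step 2: interval [4/5, 1/1), width = 1/1 - 4/5 = 1/5
  'e': [4/5 + 1/5*0/1, 4/5 + 1/5*1/5) = [4/5, 21/25)
  'd': [4/5 + 1/5*1/5, 4/5 + 1/5*4/5) = [21/25, 24/25) <- contains code 213/250
  'f': [4/5 + 1/5*4/5, 4/5 + 1/5*1/1) = [24/25, 1/1)
  emit 'd', narrow to [21/25, 24/25)

Answer: 21/25 24/25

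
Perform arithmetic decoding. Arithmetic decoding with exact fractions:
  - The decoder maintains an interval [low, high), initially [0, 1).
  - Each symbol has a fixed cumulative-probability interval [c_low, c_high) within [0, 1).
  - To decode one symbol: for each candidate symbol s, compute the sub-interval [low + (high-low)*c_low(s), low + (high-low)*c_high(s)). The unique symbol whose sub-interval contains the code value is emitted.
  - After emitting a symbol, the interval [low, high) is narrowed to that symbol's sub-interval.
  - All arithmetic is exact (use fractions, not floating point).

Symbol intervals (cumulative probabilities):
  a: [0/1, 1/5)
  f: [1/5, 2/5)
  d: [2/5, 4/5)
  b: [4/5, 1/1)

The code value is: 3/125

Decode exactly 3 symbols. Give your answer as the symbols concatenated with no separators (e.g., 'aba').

Answer: aad

Derivation:
Step 1: interval [0/1, 1/1), width = 1/1 - 0/1 = 1/1
  'a': [0/1 + 1/1*0/1, 0/1 + 1/1*1/5) = [0/1, 1/5) <- contains code 3/125
  'f': [0/1 + 1/1*1/5, 0/1 + 1/1*2/5) = [1/5, 2/5)
  'd': [0/1 + 1/1*2/5, 0/1 + 1/1*4/5) = [2/5, 4/5)
  'b': [0/1 + 1/1*4/5, 0/1 + 1/1*1/1) = [4/5, 1/1)
  emit 'a', narrow to [0/1, 1/5)
Step 2: interval [0/1, 1/5), width = 1/5 - 0/1 = 1/5
  'a': [0/1 + 1/5*0/1, 0/1 + 1/5*1/5) = [0/1, 1/25) <- contains code 3/125
  'f': [0/1 + 1/5*1/5, 0/1 + 1/5*2/5) = [1/25, 2/25)
  'd': [0/1 + 1/5*2/5, 0/1 + 1/5*4/5) = [2/25, 4/25)
  'b': [0/1 + 1/5*4/5, 0/1 + 1/5*1/1) = [4/25, 1/5)
  emit 'a', narrow to [0/1, 1/25)
Step 3: interval [0/1, 1/25), width = 1/25 - 0/1 = 1/25
  'a': [0/1 + 1/25*0/1, 0/1 + 1/25*1/5) = [0/1, 1/125)
  'f': [0/1 + 1/25*1/5, 0/1 + 1/25*2/5) = [1/125, 2/125)
  'd': [0/1 + 1/25*2/5, 0/1 + 1/25*4/5) = [2/125, 4/125) <- contains code 3/125
  'b': [0/1 + 1/25*4/5, 0/1 + 1/25*1/1) = [4/125, 1/25)
  emit 'd', narrow to [2/125, 4/125)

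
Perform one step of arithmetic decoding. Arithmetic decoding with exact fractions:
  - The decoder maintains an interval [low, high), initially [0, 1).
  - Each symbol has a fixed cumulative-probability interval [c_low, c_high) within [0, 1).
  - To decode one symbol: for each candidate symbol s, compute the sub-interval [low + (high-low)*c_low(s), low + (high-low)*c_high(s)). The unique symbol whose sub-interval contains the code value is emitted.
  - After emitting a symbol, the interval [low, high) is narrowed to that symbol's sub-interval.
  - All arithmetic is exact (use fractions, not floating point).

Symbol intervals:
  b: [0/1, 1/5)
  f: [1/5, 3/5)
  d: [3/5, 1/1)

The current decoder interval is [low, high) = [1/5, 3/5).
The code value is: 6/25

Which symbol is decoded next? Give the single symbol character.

Answer: b

Derivation:
Interval width = high − low = 3/5 − 1/5 = 2/5
Scaled code = (code − low) / width = (6/25 − 1/5) / 2/5 = 1/10
  b: [0/1, 1/5) ← scaled code falls here ✓
  f: [1/5, 3/5) 
  d: [3/5, 1/1) 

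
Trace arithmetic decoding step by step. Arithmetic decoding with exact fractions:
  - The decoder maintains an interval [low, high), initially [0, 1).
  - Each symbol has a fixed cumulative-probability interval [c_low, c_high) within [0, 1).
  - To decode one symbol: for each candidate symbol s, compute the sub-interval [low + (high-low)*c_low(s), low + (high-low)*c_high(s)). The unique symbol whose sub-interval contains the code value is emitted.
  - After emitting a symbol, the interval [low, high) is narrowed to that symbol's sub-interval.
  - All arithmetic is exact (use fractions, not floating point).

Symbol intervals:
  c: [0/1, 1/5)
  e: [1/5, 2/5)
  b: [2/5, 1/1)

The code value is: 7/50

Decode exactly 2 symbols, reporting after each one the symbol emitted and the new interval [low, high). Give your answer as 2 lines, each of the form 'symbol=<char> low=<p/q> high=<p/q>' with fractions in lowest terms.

Step 1: interval [0/1, 1/1), width = 1/1 - 0/1 = 1/1
  'c': [0/1 + 1/1*0/1, 0/1 + 1/1*1/5) = [0/1, 1/5) <- contains code 7/50
  'e': [0/1 + 1/1*1/5, 0/1 + 1/1*2/5) = [1/5, 2/5)
  'b': [0/1 + 1/1*2/5, 0/1 + 1/1*1/1) = [2/5, 1/1)
  emit 'c', narrow to [0/1, 1/5)
Step 2: interval [0/1, 1/5), width = 1/5 - 0/1 = 1/5
  'c': [0/1 + 1/5*0/1, 0/1 + 1/5*1/5) = [0/1, 1/25)
  'e': [0/1 + 1/5*1/5, 0/1 + 1/5*2/5) = [1/25, 2/25)
  'b': [0/1 + 1/5*2/5, 0/1 + 1/5*1/1) = [2/25, 1/5) <- contains code 7/50
  emit 'b', narrow to [2/25, 1/5)

Answer: symbol=c low=0/1 high=1/5
symbol=b low=2/25 high=1/5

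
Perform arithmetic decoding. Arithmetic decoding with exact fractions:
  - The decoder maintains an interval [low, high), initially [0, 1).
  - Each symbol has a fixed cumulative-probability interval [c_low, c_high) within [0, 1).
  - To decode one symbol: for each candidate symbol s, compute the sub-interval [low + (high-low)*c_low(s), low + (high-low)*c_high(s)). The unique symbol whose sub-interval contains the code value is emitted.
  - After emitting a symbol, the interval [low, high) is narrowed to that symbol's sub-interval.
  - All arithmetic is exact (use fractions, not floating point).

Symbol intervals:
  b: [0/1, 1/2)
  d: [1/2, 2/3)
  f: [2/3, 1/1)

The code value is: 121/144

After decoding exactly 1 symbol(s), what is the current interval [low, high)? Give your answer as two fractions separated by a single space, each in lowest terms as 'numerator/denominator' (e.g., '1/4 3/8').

Step 1: interval [0/1, 1/1), width = 1/1 - 0/1 = 1/1
  'b': [0/1 + 1/1*0/1, 0/1 + 1/1*1/2) = [0/1, 1/2)
  'd': [0/1 + 1/1*1/2, 0/1 + 1/1*2/3) = [1/2, 2/3)
  'f': [0/1 + 1/1*2/3, 0/1 + 1/1*1/1) = [2/3, 1/1) <- contains code 121/144
  emit 'f', narrow to [2/3, 1/1)

Answer: 2/3 1/1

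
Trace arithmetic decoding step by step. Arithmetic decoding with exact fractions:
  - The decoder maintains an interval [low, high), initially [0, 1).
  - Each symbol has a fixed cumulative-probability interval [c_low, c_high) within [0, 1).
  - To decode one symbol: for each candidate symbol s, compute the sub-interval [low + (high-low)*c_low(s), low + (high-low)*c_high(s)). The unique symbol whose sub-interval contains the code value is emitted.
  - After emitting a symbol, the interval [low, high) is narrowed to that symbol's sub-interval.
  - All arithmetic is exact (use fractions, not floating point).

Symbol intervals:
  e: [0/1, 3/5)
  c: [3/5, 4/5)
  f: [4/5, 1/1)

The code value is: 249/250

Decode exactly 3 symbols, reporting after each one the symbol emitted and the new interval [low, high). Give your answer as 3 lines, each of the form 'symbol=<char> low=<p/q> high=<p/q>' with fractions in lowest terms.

Answer: symbol=f low=4/5 high=1/1
symbol=f low=24/25 high=1/1
symbol=f low=124/125 high=1/1

Derivation:
Step 1: interval [0/1, 1/1), width = 1/1 - 0/1 = 1/1
  'e': [0/1 + 1/1*0/1, 0/1 + 1/1*3/5) = [0/1, 3/5)
  'c': [0/1 + 1/1*3/5, 0/1 + 1/1*4/5) = [3/5, 4/5)
  'f': [0/1 + 1/1*4/5, 0/1 + 1/1*1/1) = [4/5, 1/1) <- contains code 249/250
  emit 'f', narrow to [4/5, 1/1)
Step 2: interval [4/5, 1/1), width = 1/1 - 4/5 = 1/5
  'e': [4/5 + 1/5*0/1, 4/5 + 1/5*3/5) = [4/5, 23/25)
  'c': [4/5 + 1/5*3/5, 4/5 + 1/5*4/5) = [23/25, 24/25)
  'f': [4/5 + 1/5*4/5, 4/5 + 1/5*1/1) = [24/25, 1/1) <- contains code 249/250
  emit 'f', narrow to [24/25, 1/1)
Step 3: interval [24/25, 1/1), width = 1/1 - 24/25 = 1/25
  'e': [24/25 + 1/25*0/1, 24/25 + 1/25*3/5) = [24/25, 123/125)
  'c': [24/25 + 1/25*3/5, 24/25 + 1/25*4/5) = [123/125, 124/125)
  'f': [24/25 + 1/25*4/5, 24/25 + 1/25*1/1) = [124/125, 1/1) <- contains code 249/250
  emit 'f', narrow to [124/125, 1/1)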